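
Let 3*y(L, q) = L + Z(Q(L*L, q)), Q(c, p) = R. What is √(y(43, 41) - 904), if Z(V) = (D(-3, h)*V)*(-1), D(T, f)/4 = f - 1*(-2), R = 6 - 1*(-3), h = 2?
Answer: I*√8439/3 ≈ 30.621*I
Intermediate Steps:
R = 9 (R = 6 + 3 = 9)
Q(c, p) = 9
D(T, f) = 8 + 4*f (D(T, f) = 4*(f - 1*(-2)) = 4*(f + 2) = 4*(2 + f) = 8 + 4*f)
Z(V) = -16*V (Z(V) = ((8 + 4*2)*V)*(-1) = ((8 + 8)*V)*(-1) = (16*V)*(-1) = -16*V)
y(L, q) = -48 + L/3 (y(L, q) = (L - 16*9)/3 = (L - 144)/3 = (-144 + L)/3 = -48 + L/3)
√(y(43, 41) - 904) = √((-48 + (⅓)*43) - 904) = √((-48 + 43/3) - 904) = √(-101/3 - 904) = √(-2813/3) = I*√8439/3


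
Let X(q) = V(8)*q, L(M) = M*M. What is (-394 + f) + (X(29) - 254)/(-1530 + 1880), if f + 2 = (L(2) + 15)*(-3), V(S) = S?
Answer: -79286/175 ≈ -453.06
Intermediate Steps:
L(M) = M²
X(q) = 8*q
f = -59 (f = -2 + (2² + 15)*(-3) = -2 + (4 + 15)*(-3) = -2 + 19*(-3) = -2 - 57 = -59)
(-394 + f) + (X(29) - 254)/(-1530 + 1880) = (-394 - 59) + (8*29 - 254)/(-1530 + 1880) = -453 + (232 - 254)/350 = -453 - 22*1/350 = -453 - 11/175 = -79286/175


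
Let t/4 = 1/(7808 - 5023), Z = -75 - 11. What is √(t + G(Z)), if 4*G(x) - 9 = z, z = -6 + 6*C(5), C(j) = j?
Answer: √255999985/5570 ≈ 2.8725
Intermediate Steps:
z = 24 (z = -6 + 6*5 = -6 + 30 = 24)
Z = -86
G(x) = 33/4 (G(x) = 9/4 + (¼)*24 = 9/4 + 6 = 33/4)
t = 4/2785 (t = 4/(7808 - 5023) = 4/2785 ≈ 0.0014363)
√(t + G(Z)) = √(4/2785 + 33/4) = √(91921/11140) = √255999985/5570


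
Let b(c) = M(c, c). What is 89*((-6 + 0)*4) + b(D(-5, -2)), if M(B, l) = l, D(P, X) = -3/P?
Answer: -10677/5 ≈ -2135.4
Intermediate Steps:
b(c) = c
89*((-6 + 0)*4) + b(D(-5, -2)) = 89*((-6 + 0)*4) - 3/(-5) = 89*(-6*4) - 3*(-⅕) = 89*(-24) + ⅗ = -2136 + ⅗ = -10677/5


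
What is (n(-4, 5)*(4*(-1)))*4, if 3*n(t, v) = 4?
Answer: -64/3 ≈ -21.333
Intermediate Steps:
n(t, v) = 4/3 (n(t, v) = (⅓)*4 = 4/3)
(n(-4, 5)*(4*(-1)))*4 = (4*(4*(-1))/3)*4 = ((4/3)*(-4))*4 = -16/3*4 = -64/3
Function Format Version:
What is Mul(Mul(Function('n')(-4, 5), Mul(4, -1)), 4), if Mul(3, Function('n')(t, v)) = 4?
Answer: Rational(-64, 3) ≈ -21.333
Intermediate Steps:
Function('n')(t, v) = Rational(4, 3) (Function('n')(t, v) = Mul(Rational(1, 3), 4) = Rational(4, 3))
Mul(Mul(Function('n')(-4, 5), Mul(4, -1)), 4) = Mul(Mul(Rational(4, 3), Mul(4, -1)), 4) = Mul(Mul(Rational(4, 3), -4), 4) = Mul(Rational(-16, 3), 4) = Rational(-64, 3)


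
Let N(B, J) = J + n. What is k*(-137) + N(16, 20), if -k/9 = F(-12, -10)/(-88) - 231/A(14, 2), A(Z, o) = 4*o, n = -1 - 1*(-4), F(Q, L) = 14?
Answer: -3148291/88 ≈ -35776.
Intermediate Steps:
n = 3 (n = -1 + 4 = 3)
N(B, J) = 3 + J (N(B, J) = J + 3 = 3 + J)
k = 22995/88 (k = -9*(14/(-88) - 231/(4*2)) = -9*(14*(-1/88) - 231/8) = -9*(-7/44 - 231*⅛) = -9*(-7/44 - 231/8) = -9*(-2555/88) = 22995/88 ≈ 261.31)
k*(-137) + N(16, 20) = (22995/88)*(-137) + (3 + 20) = -3150315/88 + 23 = -3148291/88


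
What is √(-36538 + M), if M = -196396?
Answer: 17*I*√806 ≈ 482.63*I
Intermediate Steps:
√(-36538 + M) = √(-36538 - 196396) = √(-232934) = 17*I*√806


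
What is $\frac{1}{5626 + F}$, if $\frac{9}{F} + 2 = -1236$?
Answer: $\frac{1238}{6964979} \approx 0.00017775$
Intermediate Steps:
$F = - \frac{9}{1238}$ ($F = \frac{9}{-2 - 1236} = \frac{9}{-1238} = 9 \left(- \frac{1}{1238}\right) = - \frac{9}{1238} \approx -0.0072698$)
$\frac{1}{5626 + F} = \frac{1}{5626 - \frac{9}{1238}} = \frac{1}{\frac{6964979}{1238}} = \frac{1238}{6964979}$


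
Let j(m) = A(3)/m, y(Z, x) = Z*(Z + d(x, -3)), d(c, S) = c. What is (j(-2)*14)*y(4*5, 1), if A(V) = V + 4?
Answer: -20580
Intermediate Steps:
y(Z, x) = Z*(Z + x)
A(V) = 4 + V
j(m) = 7/m (j(m) = (4 + 3)/m = 7/m)
(j(-2)*14)*y(4*5, 1) = ((7/(-2))*14)*((4*5)*(4*5 + 1)) = ((7*(-½))*14)*(20*(20 + 1)) = (-7/2*14)*(20*21) = -49*420 = -20580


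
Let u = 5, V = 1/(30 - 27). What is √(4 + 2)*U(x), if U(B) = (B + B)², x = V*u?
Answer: 100*√6/9 ≈ 27.217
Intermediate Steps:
V = ⅓ (V = 1/3 = ⅓ ≈ 0.33333)
x = 5/3 (x = (⅓)*5 = 5/3 ≈ 1.6667)
U(B) = 4*B² (U(B) = (2*B)² = 4*B²)
√(4 + 2)*U(x) = √(4 + 2)*(4*(5/3)²) = √6*(4*(25/9)) = √6*(100/9) = 100*√6/9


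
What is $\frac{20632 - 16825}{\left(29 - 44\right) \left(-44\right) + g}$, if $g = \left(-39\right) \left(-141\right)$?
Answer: $\frac{1269}{2053} \approx 0.61812$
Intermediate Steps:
$g = 5499$
$\frac{20632 - 16825}{\left(29 - 44\right) \left(-44\right) + g} = \frac{20632 - 16825}{\left(29 - 44\right) \left(-44\right) + 5499} = \frac{3807}{\left(-15\right) \left(-44\right) + 5499} = \frac{3807}{660 + 5499} = \frac{3807}{6159} = 3807 \cdot \frac{1}{6159} = \frac{1269}{2053}$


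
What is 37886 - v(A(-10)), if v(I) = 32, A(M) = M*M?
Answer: 37854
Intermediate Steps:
A(M) = M**2
37886 - v(A(-10)) = 37886 - 1*32 = 37886 - 32 = 37854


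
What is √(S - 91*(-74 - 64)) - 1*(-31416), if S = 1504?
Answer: 31416 + √14062 ≈ 31535.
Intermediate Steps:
√(S - 91*(-74 - 64)) - 1*(-31416) = √(1504 - 91*(-74 - 64)) - 1*(-31416) = √(1504 - 91*(-138)) + 31416 = √(1504 + 12558) + 31416 = √14062 + 31416 = 31416 + √14062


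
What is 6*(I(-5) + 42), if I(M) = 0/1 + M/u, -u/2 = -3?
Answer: 247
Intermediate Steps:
u = 6 (u = -2*(-3) = 6)
I(M) = M/6 (I(M) = 0/1 + M/6 = 0*1 + M*(⅙) = 0 + M/6 = M/6)
6*(I(-5) + 42) = 6*((⅙)*(-5) + 42) = 6*(-⅚ + 42) = 6*(247/6) = 247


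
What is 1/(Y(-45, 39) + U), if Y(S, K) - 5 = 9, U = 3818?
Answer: 1/3832 ≈ 0.00026096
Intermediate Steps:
Y(S, K) = 14 (Y(S, K) = 5 + 9 = 14)
1/(Y(-45, 39) + U) = 1/(14 + 3818) = 1/3832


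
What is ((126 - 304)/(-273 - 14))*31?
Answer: 5518/287 ≈ 19.226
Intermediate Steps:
((126 - 304)/(-273 - 14))*31 = -178/(-287)*31 = -178*(-1/287)*31 = (178/287)*31 = 5518/287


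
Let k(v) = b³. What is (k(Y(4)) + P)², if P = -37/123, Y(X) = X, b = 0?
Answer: 1369/15129 ≈ 0.090488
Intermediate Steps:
k(v) = 0 (k(v) = 0³ = 0)
P = -37/123 (P = -37*1/123 = -37/123 ≈ -0.30081)
(k(Y(4)) + P)² = (0 - 37/123)² = (-37/123)² = 1369/15129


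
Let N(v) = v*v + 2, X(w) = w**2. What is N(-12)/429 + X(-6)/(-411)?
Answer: 14854/58773 ≈ 0.25274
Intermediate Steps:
N(v) = 2 + v**2 (N(v) = v**2 + 2 = 2 + v**2)
N(-12)/429 + X(-6)/(-411) = (2 + (-12)**2)/429 + (-6)**2/(-411) = (2 + 144)*(1/429) + 36*(-1/411) = 146*(1/429) - 12/137 = 146/429 - 12/137 = 14854/58773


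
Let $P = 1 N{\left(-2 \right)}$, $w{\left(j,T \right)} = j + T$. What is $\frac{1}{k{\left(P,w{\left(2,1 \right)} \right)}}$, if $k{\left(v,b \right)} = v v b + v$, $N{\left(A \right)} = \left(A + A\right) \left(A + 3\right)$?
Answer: $\frac{1}{44} \approx 0.022727$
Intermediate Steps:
$w{\left(j,T \right)} = T + j$
$N{\left(A \right)} = 2 A \left(3 + A\right)$
$P = -4$ ($P = 1 \cdot 2 \left(-2\right) \left(3 - 2\right) = 1 \cdot 2 \left(-2\right) 1 = 1 \left(-4\right) = -4$)
$k{\left(v,b \right)} = v + b v^{2}$ ($k{\left(v,b \right)} = v^{2} b + v = b v^{2} + v = v + b v^{2}$)
$\frac{1}{k{\left(P,w{\left(2,1 \right)} \right)}} = \frac{1}{\left(-4\right) \left(1 + \left(1 + 2\right) \left(-4\right)\right)} = \frac{1}{\left(-4\right) \left(1 + 3 \left(-4\right)\right)} = \frac{1}{\left(-4\right) \left(1 - 12\right)} = \frac{1}{\left(-4\right) \left(-11\right)} = \frac{1}{44}$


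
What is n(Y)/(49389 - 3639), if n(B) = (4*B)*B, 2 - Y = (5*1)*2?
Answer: 128/22875 ≈ 0.0055956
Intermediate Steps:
Y = -8 (Y = 2 - 5*1*2 = 2 - 5*2 = 2 - 1*10 = 2 - 10 = -8)
n(B) = 4*B²
n(Y)/(49389 - 3639) = (4*(-8)²)/(49389 - 3639) = (4*64)/45750 = 256*(1/45750) = 128/22875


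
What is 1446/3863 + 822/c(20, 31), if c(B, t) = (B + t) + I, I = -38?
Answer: 3194184/50219 ≈ 63.605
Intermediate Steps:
c(B, t) = -38 + B + t (c(B, t) = (B + t) - 38 = -38 + B + t)
1446/3863 + 822/c(20, 31) = 1446/3863 + 822/(-38 + 20 + 31) = 1446*(1/3863) + 822/13 = 1446/3863 + 822*(1/13) = 1446/3863 + 822/13 = 3194184/50219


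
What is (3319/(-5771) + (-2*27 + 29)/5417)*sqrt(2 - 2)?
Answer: 0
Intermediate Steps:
(3319/(-5771) + (-2*27 + 29)/5417)*sqrt(2 - 2) = (3319*(-1/5771) + (-54 + 29)*(1/5417))*sqrt(0) = (-3319/5771 - 25*1/5417)*0 = (-3319/5771 - 25/5417)*0 = -18123298/31261507*0 = 0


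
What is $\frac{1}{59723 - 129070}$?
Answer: $- \frac{1}{69347} \approx -1.442 \cdot 10^{-5}$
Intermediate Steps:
$\frac{1}{59723 - 129070} = \frac{1}{-69347} = - \frac{1}{69347}$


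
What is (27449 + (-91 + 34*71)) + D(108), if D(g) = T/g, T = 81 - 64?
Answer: 3215393/108 ≈ 29772.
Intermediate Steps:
T = 17
D(g) = 17/g
(27449 + (-91 + 34*71)) + D(108) = (27449 + (-91 + 34*71)) + 17/108 = (27449 + (-91 + 2414)) + 17*(1/108) = (27449 + 2323) + 17/108 = 29772 + 17/108 = 3215393/108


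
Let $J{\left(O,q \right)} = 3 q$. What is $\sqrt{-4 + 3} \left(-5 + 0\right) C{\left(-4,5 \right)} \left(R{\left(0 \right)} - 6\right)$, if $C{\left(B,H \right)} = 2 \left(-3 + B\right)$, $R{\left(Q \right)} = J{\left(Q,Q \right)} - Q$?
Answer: $- 420 i \approx - 420.0 i$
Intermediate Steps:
$R{\left(Q \right)} = 2 Q$ ($R{\left(Q \right)} = 3 Q - Q = 2 Q$)
$C{\left(B,H \right)} = -6 + 2 B$
$\sqrt{-4 + 3} \left(-5 + 0\right) C{\left(-4,5 \right)} \left(R{\left(0 \right)} - 6\right) = \sqrt{-4 + 3} \left(-5 + 0\right) \left(-6 + 2 \left(-4\right)\right) \left(2 \cdot 0 - 6\right) = \sqrt{-1} \left(-5\right) \left(-6 - 8\right) \left(0 - 6\right) = i \left(-5\right) \left(-14\right) \left(-6\right) = - 5 i \left(-14\right) \left(-6\right) = 70 i \left(-6\right) = - 420 i$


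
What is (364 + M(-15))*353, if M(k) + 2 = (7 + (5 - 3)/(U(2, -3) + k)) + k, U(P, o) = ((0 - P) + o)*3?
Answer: 1874077/15 ≈ 1.2494e+5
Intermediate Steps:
U(P, o) = -3*P + 3*o (U(P, o) = (-P + o)*3 = (o - P)*3 = -3*P + 3*o)
M(k) = 5 + k + 2/(-15 + k) (M(k) = -2 + ((7 + (5 - 3)/((-3*2 + 3*(-3)) + k)) + k) = -2 + ((7 + 2/((-6 - 9) + k)) + k) = -2 + ((7 + 2/(-15 + k)) + k) = -2 + (7 + k + 2/(-15 + k)) = 5 + k + 2/(-15 + k))
(364 + M(-15))*353 = (364 + (-73 + (-15)**2 - 10*(-15))/(-15 - 15))*353 = (364 + (-73 + 225 + 150)/(-30))*353 = (364 - 1/30*302)*353 = (364 - 151/15)*353 = (5309/15)*353 = 1874077/15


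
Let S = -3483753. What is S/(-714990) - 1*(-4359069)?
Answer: 1038898076021/238330 ≈ 4.3591e+6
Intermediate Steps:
S/(-714990) - 1*(-4359069) = -3483753/(-714990) - 1*(-4359069) = -3483753*(-1/714990) + 4359069 = 1161251/238330 + 4359069 = 1038898076021/238330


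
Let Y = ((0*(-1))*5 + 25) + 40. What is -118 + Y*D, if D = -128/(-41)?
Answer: 3482/41 ≈ 84.927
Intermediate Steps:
Y = 65 (Y = (0*5 + 25) + 40 = (0 + 25) + 40 = 25 + 40 = 65)
D = 128/41 (D = -128*(-1/41) = 128/41 ≈ 3.1220)
-118 + Y*D = -118 + 65*(128/41) = -118 + 8320/41 = 3482/41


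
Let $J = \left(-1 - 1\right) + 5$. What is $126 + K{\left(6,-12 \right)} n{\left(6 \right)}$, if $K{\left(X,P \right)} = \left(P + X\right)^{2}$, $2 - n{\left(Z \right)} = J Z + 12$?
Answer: $-882$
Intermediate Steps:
$J = 3$ ($J = -2 + 5 = 3$)
$n{\left(Z \right)} = -10 - 3 Z$ ($n{\left(Z \right)} = 2 - \left(3 Z + 12\right) = 2 - \left(12 + 3 Z\right) = -10 - 3 Z$)
$126 + K{\left(6,-12 \right)} n{\left(6 \right)} = 126 + \left(-12 + 6\right)^{2} \left(-10 - 18\right) = 126 + \left(-6\right)^{2} \left(-10 - 18\right) = 126 + 36 \left(-28\right) = 126 - 1008 = -882$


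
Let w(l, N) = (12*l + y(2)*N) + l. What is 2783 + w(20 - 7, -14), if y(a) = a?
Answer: 2924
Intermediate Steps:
w(l, N) = 2*N + 13*l (w(l, N) = (12*l + 2*N) + l = (2*N + 12*l) + l = 2*N + 13*l)
2783 + w(20 - 7, -14) = 2783 + (2*(-14) + 13*(20 - 7)) = 2783 + (-28 + 13*13) = 2783 + (-28 + 169) = 2783 + 141 = 2924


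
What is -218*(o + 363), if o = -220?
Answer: -31174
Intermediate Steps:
-218*(o + 363) = -218*(-220 + 363) = -218*143 = -31174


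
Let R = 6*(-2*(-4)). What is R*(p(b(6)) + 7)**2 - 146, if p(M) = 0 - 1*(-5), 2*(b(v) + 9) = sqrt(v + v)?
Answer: 6766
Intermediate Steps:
b(v) = -9 + sqrt(2)*sqrt(v)/2 (b(v) = -9 + sqrt(v + v)/2 = -9 + sqrt(2*v)/2 = -9 + (sqrt(2)*sqrt(v))/2 = -9 + sqrt(2)*sqrt(v)/2)
p(M) = 5 (p(M) = 0 + 5 = 5)
R = 48 (R = 6*8 = 48)
R*(p(b(6)) + 7)**2 - 146 = 48*(5 + 7)**2 - 146 = 48*12**2 - 146 = 48*144 - 146 = 6912 - 146 = 6766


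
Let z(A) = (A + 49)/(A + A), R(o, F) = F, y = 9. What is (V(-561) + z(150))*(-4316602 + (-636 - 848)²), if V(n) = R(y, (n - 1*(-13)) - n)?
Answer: -1444450709/50 ≈ -2.8889e+7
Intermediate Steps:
V(n) = 13 (V(n) = (n - 1*(-13)) - n = (n + 13) - n = (13 + n) - n = 13)
z(A) = (49 + A)/(2*A) (z(A) = (49 + A)/((2*A)) = (49 + A)*(1/(2*A)) = (49 + A)/(2*A))
(V(-561) + z(150))*(-4316602 + (-636 - 848)²) = (13 + (½)*(49 + 150)/150)*(-4316602 + (-636 - 848)²) = (13 + (½)*(1/150)*199)*(-4316602 + (-1484)²) = (13 + 199/300)*(-4316602 + 2202256) = (4099/300)*(-2114346) = -1444450709/50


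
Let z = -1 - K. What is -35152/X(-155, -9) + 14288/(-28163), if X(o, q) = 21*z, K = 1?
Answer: 494692840/591423 ≈ 836.45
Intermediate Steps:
z = -2 (z = -1 - 1*1 = -1 - 1 = -2)
X(o, q) = -42 (X(o, q) = 21*(-2) = -42)
-35152/X(-155, -9) + 14288/(-28163) = -35152/(-42) + 14288/(-28163) = -35152*(-1/42) + 14288*(-1/28163) = 17576/21 - 14288/28163 = 494692840/591423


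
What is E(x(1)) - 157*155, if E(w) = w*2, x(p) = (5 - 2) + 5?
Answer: -24319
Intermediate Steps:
x(p) = 8 (x(p) = 3 + 5 = 8)
E(w) = 2*w
E(x(1)) - 157*155 = 2*8 - 157*155 = 16 - 24335 = -24319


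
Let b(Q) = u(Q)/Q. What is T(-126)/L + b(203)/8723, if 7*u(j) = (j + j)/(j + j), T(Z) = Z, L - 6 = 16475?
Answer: -1561801777/204288307223 ≈ -0.0076451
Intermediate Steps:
L = 16481 (L = 6 + 16475 = 16481)
u(j) = ⅐ (u(j) = ((j + j)/(j + j))/7 = ((2*j)/((2*j)))/7 = ((2*j)*(1/(2*j)))/7 = (⅐)*1 = ⅐)
b(Q) = 1/(7*Q)
T(-126)/L + b(203)/8723 = -126/16481 + ((⅐)/203)/8723 = -126*1/16481 + ((⅐)*(1/203))*(1/8723) = -126/16481 + (1/1421)*(1/8723) = -126/16481 + 1/12395383 = -1561801777/204288307223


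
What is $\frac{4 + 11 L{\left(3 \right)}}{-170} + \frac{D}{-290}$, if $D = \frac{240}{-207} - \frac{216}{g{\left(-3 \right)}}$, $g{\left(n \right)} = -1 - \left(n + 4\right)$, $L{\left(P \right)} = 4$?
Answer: $- \frac{110686}{170085} \approx -0.65077$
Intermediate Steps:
$g{\left(n \right)} = -5 - n$ ($g{\left(n \right)} = -1 - \left(4 + n\right) = -5 - n$)
$D = \frac{7372}{69}$ ($D = \frac{240}{-207} - \frac{216}{-5 - -3} = 240 \left(- \frac{1}{207}\right) - \frac{216}{-5 + 3} = - \frac{80}{69} - \frac{216}{-2} = - \frac{80}{69} - -108 = - \frac{80}{69} + 108 = \frac{7372}{69} \approx 106.84$)
$\frac{4 + 11 L{\left(3 \right)}}{-170} + \frac{D}{-290} = \frac{4 + 11 \cdot 4}{-170} + \frac{7372}{69 \left(-290\right)} = \left(4 + 44\right) \left(- \frac{1}{170}\right) + \frac{7372}{69} \left(- \frac{1}{290}\right) = 48 \left(- \frac{1}{170}\right) - \frac{3686}{10005} = - \frac{24}{85} - \frac{3686}{10005} = - \frac{110686}{170085}$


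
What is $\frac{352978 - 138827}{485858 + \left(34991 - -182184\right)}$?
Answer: $\frac{214151}{703033} \approx 0.30461$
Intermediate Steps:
$\frac{352978 - 138827}{485858 + \left(34991 - -182184\right)} = \frac{214151}{485858 + \left(34991 + 182184\right)} = \frac{214151}{485858 + 217175} = \frac{214151}{703033}$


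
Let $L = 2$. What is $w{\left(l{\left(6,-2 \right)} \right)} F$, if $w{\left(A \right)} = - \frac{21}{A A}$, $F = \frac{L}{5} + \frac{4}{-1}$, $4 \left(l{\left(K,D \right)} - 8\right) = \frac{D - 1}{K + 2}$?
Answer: $\frac{387072}{320045} \approx 1.2094$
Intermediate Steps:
$l{\left(K,D \right)} = 8 + \frac{-1 + D}{4 \left(2 + K\right)}$ ($l{\left(K,D \right)} = 8 + \frac{\left(D - 1\right) \frac{1}{K + 2}}{4} = 8 + \frac{\left(-1 + D\right) \frac{1}{2 + K}}{4} = 8 + \frac{\frac{1}{2 + K} \left(-1 + D\right)}{4} = 8 + \frac{-1 + D}{4 \left(2 + K\right)}$)
$F = - \frac{18}{5}$ ($F = \frac{2}{5} + \frac{4}{-1} = 2 \cdot \frac{1}{5} + 4 \left(-1\right) = \frac{2}{5} - 4 = - \frac{18}{5} \approx -3.6$)
$w{\left(A \right)} = - \frac{21}{A^{2}}$
$w{\left(l{\left(6,-2 \right)} \right)} F = - \frac{21}{\frac{1}{16} \frac{1}{\left(2 + 6\right)^{2}} \left(63 - 2 + 32 \cdot 6\right)^{2}} \left(- \frac{18}{5}\right) = - \frac{21}{\frac{1}{1024} \left(63 - 2 + 192\right)^{2}} \left(- \frac{18}{5}\right) = - \frac{21}{\frac{64009}{1024}} \left(- \frac{18}{5}\right) = \left(-21\right) \frac{1024}{64009} \left(- \frac{18}{5}\right) = \left(- \frac{21504}{64009}\right) \left(- \frac{18}{5}\right) = \frac{387072}{320045}$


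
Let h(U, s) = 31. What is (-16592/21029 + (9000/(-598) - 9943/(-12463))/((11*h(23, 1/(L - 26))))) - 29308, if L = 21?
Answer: -46069803059056215/1571874476029 ≈ -29309.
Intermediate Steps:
(-16592/21029 + (9000/(-598) - 9943/(-12463))/((11*h(23, 1/(L - 26))))) - 29308 = (-16592/21029 + (9000/(-598) - 9943/(-12463))/((11*31))) - 29308 = (-16592*1/21029 + (9000*(-1/598) - 9943*(-1/12463))/341) - 29308 = (-976/1237 + (-4500/299 + 9943/12463)*(1/341)) - 29308 = (-976/1237 - 53110543/3726437*1/341) - 29308 = (-976/1237 - 53110543/1270715017) - 29308 = -1305915598283/1571874476029 - 29308 = -46069803059056215/1571874476029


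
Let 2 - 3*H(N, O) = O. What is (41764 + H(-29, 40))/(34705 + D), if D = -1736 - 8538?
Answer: 125254/73293 ≈ 1.7089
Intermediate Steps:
H(N, O) = ⅔ - O/3
D = -10274
(41764 + H(-29, 40))/(34705 + D) = (41764 + (⅔ - ⅓*40))/(34705 - 10274) = (41764 + (⅔ - 40/3))/24431 = (41764 - 38/3)*(1/24431) = (125254/3)*(1/24431) = 125254/73293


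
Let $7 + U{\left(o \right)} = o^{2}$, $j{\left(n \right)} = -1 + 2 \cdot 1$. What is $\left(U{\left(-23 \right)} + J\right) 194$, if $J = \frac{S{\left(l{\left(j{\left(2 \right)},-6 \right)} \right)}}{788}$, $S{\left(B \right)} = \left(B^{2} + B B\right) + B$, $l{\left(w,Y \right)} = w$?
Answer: $\frac{39899883}{394} \approx 1.0127 \cdot 10^{5}$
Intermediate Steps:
$j{\left(n \right)} = 1$ ($j{\left(n \right)} = -1 + 2 = 1$)
$S{\left(B \right)} = B + 2 B^{2}$ ($S{\left(B \right)} = \left(B^{2} + B^{2}\right) + B = 2 B^{2} + B = B + 2 B^{2}$)
$J = \frac{3}{788}$ ($J = \frac{1 \left(1 + 2 \cdot 1\right)}{788} = 1 \left(1 + 2\right) \frac{1}{788} = 1 \cdot 3 \cdot \frac{1}{788} = 3 \cdot \frac{1}{788} = \frac{3}{788} \approx 0.0038071$)
$U{\left(o \right)} = -7 + o^{2}$
$\left(U{\left(-23 \right)} + J\right) 194 = \left(\left(-7 + \left(-23\right)^{2}\right) + \frac{3}{788}\right) 194 = \left(\left(-7 + 529\right) + \frac{3}{788}\right) 194 = \left(522 + \frac{3}{788}\right) 194 = \frac{411339}{788} \cdot 194 = \frac{39899883}{394}$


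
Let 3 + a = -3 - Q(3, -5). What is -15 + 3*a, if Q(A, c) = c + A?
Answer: -27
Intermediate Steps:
Q(A, c) = A + c
a = -4 (a = -3 + (-3 - (3 - 5)) = -3 + (-3 - 1*(-2)) = -3 + (-3 + 2) = -3 - 1 = -4)
-15 + 3*a = -15 + 3*(-4) = -15 - 12 = -27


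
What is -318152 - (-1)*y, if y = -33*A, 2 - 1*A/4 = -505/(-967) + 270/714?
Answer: -36627407848/115073 ≈ -3.1830e+5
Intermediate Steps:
A = 506144/115073 (A = 8 - 4*(-505/(-967) + 270/714) = 8 - 4*(-505*(-1/967) + 270*(1/714)) = 8 - 4*(505/967 + 45/119) = 8 - 4*103610/115073 = 8 - 414440/115073 = 506144/115073 ≈ 4.3985)
y = -16702752/115073 (y = -33*506144/115073 = -16702752/115073 ≈ -145.15)
-318152 - (-1)*y = -318152 - (-1)*(-16702752)/115073 = -318152 - 1*16702752/115073 = -318152 - 16702752/115073 = -36627407848/115073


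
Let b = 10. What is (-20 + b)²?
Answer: 100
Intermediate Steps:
(-20 + b)² = (-20 + 10)² = (-10)² = 100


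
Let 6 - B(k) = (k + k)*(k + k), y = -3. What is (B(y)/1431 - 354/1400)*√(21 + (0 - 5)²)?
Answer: -91429*√46/333900 ≈ -1.8571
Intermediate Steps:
B(k) = 6 - 4*k² (B(k) = 6 - (k + k)*(k + k) = 6 - 2*k*2*k = 6 - 4*k²)
(B(y)/1431 - 354/1400)*√(21 + (0 - 5)²) = ((6 - 4*(-3)²)/1431 - 354/1400)*√(21 + (0 - 5)²) = ((6 - 4*9)*(1/1431) - 354*1/1400)*√(21 + (-5)²) = ((6 - 36)*(1/1431) - 177/700)*√(21 + 25) = (-30*1/1431 - 177/700)*√46 = (-10/477 - 177/700)*√46 = -91429*√46/333900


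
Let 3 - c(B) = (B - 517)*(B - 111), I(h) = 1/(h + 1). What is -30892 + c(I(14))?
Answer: -19852681/225 ≈ -88234.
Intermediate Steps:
I(h) = 1/(1 + h)
c(B) = 3 - (-517 + B)*(-111 + B) (c(B) = 3 - (B - 517)*(B - 111) = 3 - (-517 + B)*(-111 + B))
-30892 + c(I(14)) = -30892 + (-57384 - (1/(1 + 14))² + 628/(1 + 14)) = -30892 + (-57384 - (1/15)² + 628/15) = -30892 + (-57384 - (1/15)² + 628*(1/15)) = -30892 + (-57384 - 1*1/225 + 628/15) = -30892 + (-57384 - 1/225 + 628/15) = -30892 - 12901981/225 = -19852681/225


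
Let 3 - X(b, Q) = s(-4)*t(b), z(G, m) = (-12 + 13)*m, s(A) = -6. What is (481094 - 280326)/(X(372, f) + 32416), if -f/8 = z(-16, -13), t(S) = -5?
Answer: 200768/32389 ≈ 6.1986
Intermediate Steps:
z(G, m) = m (z(G, m) = 1*m = m)
f = 104 (f = -8*(-13) = 104)
X(b, Q) = -27 (X(b, Q) = 3 - (-6)*(-5) = 3 - 1*30 = 3 - 30 = -27)
(481094 - 280326)/(X(372, f) + 32416) = (481094 - 280326)/(-27 + 32416) = 200768/32389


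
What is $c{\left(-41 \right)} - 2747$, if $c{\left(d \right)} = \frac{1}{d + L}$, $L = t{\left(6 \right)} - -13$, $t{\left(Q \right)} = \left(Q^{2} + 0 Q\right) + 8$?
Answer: $- \frac{43951}{16} \approx -2746.9$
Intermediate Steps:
$t{\left(Q \right)} = 8 + Q^{2}$ ($t{\left(Q \right)} = \left(Q^{2} + 0\right) + 8 = Q^{2} + 8 = 8 + Q^{2}$)
$L = 57$ ($L = \left(8 + 6^{2}\right) - -13 = \left(8 + 36\right) + 13 = 44 + 13 = 57$)
$c{\left(d \right)} = \frac{1}{57 + d}$ ($c{\left(d \right)} = \frac{1}{d + 57} = \frac{1}{57 + d}$)
$c{\left(-41 \right)} - 2747 = \frac{1}{57 - 41} - 2747 = \frac{1}{16} - 2747 = - \frac{43951}{16}$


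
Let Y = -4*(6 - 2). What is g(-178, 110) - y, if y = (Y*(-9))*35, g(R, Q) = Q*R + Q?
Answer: -24510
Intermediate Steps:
g(R, Q) = Q + Q*R
Y = -16 (Y = -4*4 = -16)
y = 5040 (y = -16*(-9)*35 = 144*35 = 5040)
g(-178, 110) - y = 110*(1 - 178) - 1*5040 = 110*(-177) - 5040 = -19470 - 5040 = -24510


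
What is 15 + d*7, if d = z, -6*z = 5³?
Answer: -785/6 ≈ -130.83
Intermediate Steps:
z = -125/6 (z = -⅙*5³ = -⅙*125 = -125/6 ≈ -20.833)
d = -125/6 ≈ -20.833
15 + d*7 = 15 - 125/6*7 = 15 - 875/6 = -785/6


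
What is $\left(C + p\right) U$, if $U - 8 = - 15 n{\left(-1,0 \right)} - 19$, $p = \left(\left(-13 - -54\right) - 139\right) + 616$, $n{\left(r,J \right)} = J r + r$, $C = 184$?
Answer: $2808$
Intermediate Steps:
$n{\left(r,J \right)} = r + J r$
$p = 518$ ($p = \left(\left(-13 + 54\right) - 139\right) + 616 = \left(41 - 139\right) + 616 = -98 + 616 = 518$)
$U = 4$ ($U = 8 - \left(19 + 15 \left(- (1 + 0)\right)\right) = 8 - \left(19 + 15 \left(\left(-1\right) 1\right)\right) = 8 - 4 = 4$)
$\left(C + p\right) U = \left(184 + 518\right) 4 = 702 \cdot 4 = 2808$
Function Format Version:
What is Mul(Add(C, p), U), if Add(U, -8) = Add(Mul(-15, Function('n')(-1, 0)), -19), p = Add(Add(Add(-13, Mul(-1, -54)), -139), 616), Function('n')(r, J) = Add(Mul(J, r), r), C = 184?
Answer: 2808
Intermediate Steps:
Function('n')(r, J) = Add(r, Mul(J, r))
p = 518 (p = Add(Add(Add(-13, 54), -139), 616) = Add(Add(41, -139), 616) = Add(-98, 616) = 518)
U = 4 (U = Add(8, Add(Mul(-15, Mul(-1, Add(1, 0))), -19)) = Add(8, Add(Mul(-15, Mul(-1, 1)), -19)) = Add(8, Add(Mul(-15, -1), -19)) = Add(8, Add(15, -19)) = Add(8, -4) = 4)
Mul(Add(C, p), U) = Mul(Add(184, 518), 4) = Mul(702, 4) = 2808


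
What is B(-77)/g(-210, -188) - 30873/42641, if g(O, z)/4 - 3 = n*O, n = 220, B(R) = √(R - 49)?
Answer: -30873/42641 - I*√14/61596 ≈ -0.72402 - 6.0745e-5*I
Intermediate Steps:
B(R) = √(-49 + R)
g(O, z) = 12 + 880*O (g(O, z) = 12 + 4*(220*O) = 12 + 880*O)
B(-77)/g(-210, -188) - 30873/42641 = √(-49 - 77)/(12 + 880*(-210)) - 30873/42641 = √(-126)/(12 - 184800) - 30873*1/42641 = (3*I*√14)/(-184788) - 30873/42641 = (3*I*√14)*(-1/184788) - 30873/42641 = -I*√14/61596 - 30873/42641 = -30873/42641 - I*√14/61596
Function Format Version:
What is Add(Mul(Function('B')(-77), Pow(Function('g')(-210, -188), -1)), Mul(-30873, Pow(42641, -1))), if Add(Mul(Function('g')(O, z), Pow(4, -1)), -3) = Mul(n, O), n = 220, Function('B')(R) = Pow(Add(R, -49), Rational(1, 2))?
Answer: Add(Rational(-30873, 42641), Mul(Rational(-1, 61596), I, Pow(14, Rational(1, 2)))) ≈ Add(-0.72402, Mul(-6.0745e-5, I))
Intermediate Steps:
Function('B')(R) = Pow(Add(-49, R), Rational(1, 2))
Function('g')(O, z) = Add(12, Mul(880, O)) (Function('g')(O, z) = Add(12, Mul(4, Mul(220, O))) = Add(12, Mul(880, O)))
Add(Mul(Function('B')(-77), Pow(Function('g')(-210, -188), -1)), Mul(-30873, Pow(42641, -1))) = Add(Mul(Pow(Add(-49, -77), Rational(1, 2)), Pow(Add(12, Mul(880, -210)), -1)), Mul(-30873, Pow(42641, -1))) = Add(Mul(Pow(-126, Rational(1, 2)), Pow(Add(12, -184800), -1)), Mul(-30873, Rational(1, 42641))) = Add(Mul(Mul(3, I, Pow(14, Rational(1, 2))), Pow(-184788, -1)), Rational(-30873, 42641)) = Add(Mul(Mul(3, I, Pow(14, Rational(1, 2))), Rational(-1, 184788)), Rational(-30873, 42641)) = Add(Mul(Rational(-1, 61596), I, Pow(14, Rational(1, 2))), Rational(-30873, 42641)) = Add(Rational(-30873, 42641), Mul(Rational(-1, 61596), I, Pow(14, Rational(1, 2))))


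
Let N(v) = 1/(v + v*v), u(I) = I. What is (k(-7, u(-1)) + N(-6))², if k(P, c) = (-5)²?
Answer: 564001/900 ≈ 626.67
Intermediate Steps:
k(P, c) = 25
N(v) = 1/(v + v²)
(k(-7, u(-1)) + N(-6))² = (25 + 1/((-6)*(1 - 6)))² = (25 - ⅙/(-5))² = (25 - ⅙*(-⅕))² = (25 + 1/30)² = (751/30)² = 564001/900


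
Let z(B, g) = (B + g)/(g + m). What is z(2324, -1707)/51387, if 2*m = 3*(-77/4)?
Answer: -4936/713611269 ≈ -6.9169e-6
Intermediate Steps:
m = -231/8 (m = (3*(-77/4))/2 = (½)*(-231/4) = -231/8 ≈ -28.875)
z(B, g) = (B + g)/(-231/8 + g) (z(B, g) = (B + g)/(g - 231/8) = (B + g)/(-231/8 + g))
z(2324, -1707)/51387 = (8*(2324 - 1707)/(-231 + 8*(-1707)))/51387 = (8*617/(-231 - 13656))*(1/51387) = (8*617/(-13887))*(1/51387) = (8*(-1/13887)*617)*(1/51387) = -4936/13887*1/51387 = -4936/713611269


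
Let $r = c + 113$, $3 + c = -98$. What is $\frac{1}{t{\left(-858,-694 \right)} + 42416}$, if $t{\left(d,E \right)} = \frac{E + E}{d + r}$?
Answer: $\frac{423}{17942662} \approx 2.3575 \cdot 10^{-5}$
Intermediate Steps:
$c = -101$ ($c = -3 - 98 = -101$)
$r = 12$ ($r = -101 + 113 = 12$)
$t{\left(d,E \right)} = \frac{2 E}{12 + d}$ ($t{\left(d,E \right)} = \frac{E + E}{d + 12} = \frac{2 E}{12 + d}$)
$\frac{1}{t{\left(-858,-694 \right)} + 42416} = \frac{1}{2 \left(-694\right) \frac{1}{12 - 858} + 42416} = \frac{1}{2 \left(-694\right) \frac{1}{-846} + 42416} = \frac{1}{2 \left(-694\right) \left(- \frac{1}{846}\right) + 42416} = \frac{1}{\frac{694}{423} + 42416} = \frac{1}{\frac{17942662}{423}} = \frac{423}{17942662}$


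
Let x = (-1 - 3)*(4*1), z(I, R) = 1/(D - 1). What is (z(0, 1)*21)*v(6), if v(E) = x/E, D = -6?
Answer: 8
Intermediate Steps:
z(I, R) = -1/7 (z(I, R) = 1/(-6 - 1) = 1/(-7) = -1/7)
x = -16 (x = -4*4 = -16)
v(E) = -16/E
(z(0, 1)*21)*v(6) = (-1/7*21)*(-16/6) = -(-48)/6 = -3*(-8/3) = 8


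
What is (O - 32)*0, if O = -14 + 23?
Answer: 0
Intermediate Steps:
O = 9
(O - 32)*0 = (9 - 32)*0 = -23*0 = 0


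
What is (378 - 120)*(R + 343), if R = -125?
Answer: 56244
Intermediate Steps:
(378 - 120)*(R + 343) = (378 - 120)*(-125 + 343) = 258*218 = 56244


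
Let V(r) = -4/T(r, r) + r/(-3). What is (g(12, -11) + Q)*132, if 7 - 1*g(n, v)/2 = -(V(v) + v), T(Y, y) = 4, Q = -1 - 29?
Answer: -4312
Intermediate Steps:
Q = -30
V(r) = -1 - r/3 (V(r) = -4/4 + r/(-3) = -4*1/4 + r*(-1/3) = -1 - r/3)
g(n, v) = 12 + 4*v/3 (g(n, v) = 14 - (-2)*((-1 - v/3) + v) = 14 - (-2)*(-1 + 2*v/3) = 14 - 2*(1 - 2*v/3) = 14 + (-2 + 4*v/3) = 12 + 4*v/3)
(g(12, -11) + Q)*132 = ((12 + (4/3)*(-11)) - 30)*132 = ((12 - 44/3) - 30)*132 = (-8/3 - 30)*132 = -98/3*132 = -4312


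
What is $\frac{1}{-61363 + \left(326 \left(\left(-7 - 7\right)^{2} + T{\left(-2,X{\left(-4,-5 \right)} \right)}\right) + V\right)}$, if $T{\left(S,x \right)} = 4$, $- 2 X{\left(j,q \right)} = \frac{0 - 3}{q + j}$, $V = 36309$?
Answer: $\frac{1}{40146} \approx 2.4909 \cdot 10^{-5}$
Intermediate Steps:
$X{\left(j,q \right)} = \frac{3}{2 \left(j + q\right)}$ ($X{\left(j,q \right)} = - \frac{\left(0 - 3\right) \frac{1}{q + j}}{2} = - \frac{\left(-3\right) \frac{1}{j + q}}{2} = \frac{3}{2 \left(j + q\right)}$)
$\frac{1}{-61363 + \left(326 \left(\left(-7 - 7\right)^{2} + T{\left(-2,X{\left(-4,-5 \right)} \right)}\right) + V\right)} = \frac{1}{-61363 + \left(326 \left(\left(-7 - 7\right)^{2} + 4\right) + 36309\right)} = \frac{1}{-61363 + \left(326 \left(\left(-14\right)^{2} + 4\right) + 36309\right)} = \frac{1}{-61363 + \left(326 \left(196 + 4\right) + 36309\right)} = \frac{1}{-61363 + \left(326 \cdot 200 + 36309\right)} = \frac{1}{-61363 + \left(65200 + 36309\right)} = \frac{1}{-61363 + 101509} = \frac{1}{40146}$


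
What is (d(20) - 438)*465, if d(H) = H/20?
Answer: -203205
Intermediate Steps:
d(H) = H/20 (d(H) = H*(1/20) = H/20)
(d(20) - 438)*465 = ((1/20)*20 - 438)*465 = (1 - 438)*465 = -437*465 = -203205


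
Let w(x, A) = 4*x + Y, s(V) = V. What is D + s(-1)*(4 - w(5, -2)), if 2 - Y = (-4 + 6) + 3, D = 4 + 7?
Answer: 24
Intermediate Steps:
D = 11
Y = -3 (Y = 2 - ((-4 + 6) + 3) = 2 - (2 + 3) = 2 - 1*5 = 2 - 5 = -3)
w(x, A) = -3 + 4*x (w(x, A) = 4*x - 3 = -3 + 4*x)
D + s(-1)*(4 - w(5, -2)) = 11 - (4 - (-3 + 4*5)) = 11 - (4 - (-3 + 20)) = 11 - (4 - 1*17) = 11 - (4 - 17) = 11 - 1*(-13) = 11 + 13 = 24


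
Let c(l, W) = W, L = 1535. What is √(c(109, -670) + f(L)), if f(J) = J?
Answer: √865 ≈ 29.411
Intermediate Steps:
√(c(109, -670) + f(L)) = √(-670 + 1535) = √865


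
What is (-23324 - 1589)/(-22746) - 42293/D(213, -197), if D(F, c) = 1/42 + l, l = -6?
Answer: 40410109439/5709246 ≈ 7078.0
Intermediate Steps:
D(F, c) = -251/42 (D(F, c) = 1/42 - 6 = -251/42)
(-23324 - 1589)/(-22746) - 42293/D(213, -197) = (-23324 - 1589)/(-22746) - 42293/(-251/42) = -24913*(-1/22746) - 42293*(-42/251) = 24913/22746 + 1776306/251 = 40410109439/5709246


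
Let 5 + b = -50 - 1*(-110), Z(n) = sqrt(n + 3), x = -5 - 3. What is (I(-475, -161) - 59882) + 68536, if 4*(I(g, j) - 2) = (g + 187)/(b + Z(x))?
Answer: 874124/101 + 12*I*sqrt(5)/505 ≈ 8654.7 + 0.053134*I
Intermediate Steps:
x = -8
Z(n) = sqrt(3 + n)
b = 55 (b = -5 + (-50 - 1*(-110)) = -5 + (-50 + 110) = -5 + 60 = 55)
I(g, j) = 2 + (187 + g)/(4*(55 + I*sqrt(5))) (I(g, j) = 2 + ((g + 187)/(55 + sqrt(3 - 8)))/4 = 2 + ((187 + g)/(55 + sqrt(-5)))/4 = 2 + ((187 + g)/(55 + I*sqrt(5)))/4 = 2 + (187 + g)/(4*(55 + I*sqrt(5))))
(I(-475, -161) - 59882) + 68536 = ((6905/2424 + (11/2424)*(-475) - 187*I*sqrt(5)/12120 - 1/12120*I*(-475)*sqrt(5)) - 59882) + 68536 = ((6905/2424 - 5225/2424 - 187*I*sqrt(5)/12120 + 95*I*sqrt(5)/2424) - 59882) + 68536 = ((70/101 + 12*I*sqrt(5)/505) - 59882) + 68536 = (-6048012/101 + 12*I*sqrt(5)/505) + 68536 = 874124/101 + 12*I*sqrt(5)/505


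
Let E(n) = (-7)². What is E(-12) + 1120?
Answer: 1169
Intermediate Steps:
E(n) = 49
E(-12) + 1120 = 49 + 1120 = 1169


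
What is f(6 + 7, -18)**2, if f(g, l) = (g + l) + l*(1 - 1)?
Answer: 25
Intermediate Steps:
f(g, l) = g + l (f(g, l) = (g + l) + l*0 = (g + l) + 0 = g + l)
f(6 + 7, -18)**2 = ((6 + 7) - 18)**2 = (13 - 18)**2 = (-5)**2 = 25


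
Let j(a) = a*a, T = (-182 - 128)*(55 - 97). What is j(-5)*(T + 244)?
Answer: 331600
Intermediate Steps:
T = 13020 (T = -310*(-42) = 13020)
j(a) = a**2
j(-5)*(T + 244) = (-5)**2*(13020 + 244) = 25*13264 = 331600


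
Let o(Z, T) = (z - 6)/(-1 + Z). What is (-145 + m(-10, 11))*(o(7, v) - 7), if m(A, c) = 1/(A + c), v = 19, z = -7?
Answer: 1320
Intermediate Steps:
o(Z, T) = -13/(-1 + Z) (o(Z, T) = (-7 - 6)/(-1 + Z) = -13/(-1 + Z))
(-145 + m(-10, 11))*(o(7, v) - 7) = (-145 + 1/(-10 + 11))*(-13/(-1 + 7) - 7) = (-145 + 1/1)*(-13/6 - 7) = (-145 + 1)*(-13*⅙ - 7) = -144*(-13/6 - 7) = -144*(-55/6) = 1320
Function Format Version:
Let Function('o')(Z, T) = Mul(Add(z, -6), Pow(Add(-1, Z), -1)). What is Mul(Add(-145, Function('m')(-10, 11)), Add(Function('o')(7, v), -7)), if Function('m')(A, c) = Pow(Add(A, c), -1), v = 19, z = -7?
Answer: 1320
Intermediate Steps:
Function('o')(Z, T) = Mul(-13, Pow(Add(-1, Z), -1)) (Function('o')(Z, T) = Mul(Add(-7, -6), Pow(Add(-1, Z), -1)) = Mul(-13, Pow(Add(-1, Z), -1)))
Mul(Add(-145, Function('m')(-10, 11)), Add(Function('o')(7, v), -7)) = Mul(Add(-145, Pow(Add(-10, 11), -1)), Add(Mul(-13, Pow(Add(-1, 7), -1)), -7)) = Mul(Add(-145, Pow(1, -1)), Add(Mul(-13, Pow(6, -1)), -7)) = Mul(Add(-145, 1), Add(Mul(-13, Rational(1, 6)), -7)) = Mul(-144, Add(Rational(-13, 6), -7)) = Mul(-144, Rational(-55, 6)) = 1320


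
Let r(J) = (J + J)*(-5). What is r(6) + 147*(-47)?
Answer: -6969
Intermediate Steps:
r(J) = -10*J (r(J) = (2*J)*(-5) = -10*J)
r(6) + 147*(-47) = -10*6 + 147*(-47) = -60 - 6909 = -6969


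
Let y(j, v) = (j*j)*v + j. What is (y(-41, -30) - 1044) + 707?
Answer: -50808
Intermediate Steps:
y(j, v) = j + v*j² (y(j, v) = j²*v + j = v*j² + j = j + v*j²)
(y(-41, -30) - 1044) + 707 = (-41*(1 - 41*(-30)) - 1044) + 707 = (-41*(1 + 1230) - 1044) + 707 = (-41*1231 - 1044) + 707 = (-50471 - 1044) + 707 = -51515 + 707 = -50808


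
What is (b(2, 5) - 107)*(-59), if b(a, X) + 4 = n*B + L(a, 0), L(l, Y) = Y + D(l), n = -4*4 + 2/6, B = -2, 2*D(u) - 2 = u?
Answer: 13747/3 ≈ 4582.3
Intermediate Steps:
D(u) = 1 + u/2
n = -47/3 (n = -16 + 2*(1/6) = -16 + 1/3 = -47/3 ≈ -15.667)
L(l, Y) = 1 + Y + l/2 (L(l, Y) = Y + (1 + l/2) = 1 + Y + l/2)
b(a, X) = 85/3 + a/2 (b(a, X) = -4 + (-47/3*(-2) + (1 + 0 + a/2)) = -4 + (94/3 + (1 + a/2)) = -4 + (97/3 + a/2) = 85/3 + a/2)
(b(2, 5) - 107)*(-59) = ((85/3 + (1/2)*2) - 107)*(-59) = ((85/3 + 1) - 107)*(-59) = (88/3 - 107)*(-59) = -233/3*(-59) = 13747/3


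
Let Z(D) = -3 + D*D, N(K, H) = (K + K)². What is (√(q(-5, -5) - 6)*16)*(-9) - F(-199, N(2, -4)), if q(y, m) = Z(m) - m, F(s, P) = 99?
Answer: -99 - 144*√21 ≈ -758.89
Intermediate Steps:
N(K, H) = 4*K² (N(K, H) = (2*K)² = 4*K²)
Z(D) = -3 + D²
q(y, m) = -3 + m² - m (q(y, m) = (-3 + m²) - m = -3 + m² - m)
(√(q(-5, -5) - 6)*16)*(-9) - F(-199, N(2, -4)) = (√((-3 + (-5)² - 1*(-5)) - 6)*16)*(-9) - 1*99 = (√((-3 + 25 + 5) - 6)*16)*(-9) - 99 = (√(27 - 6)*16)*(-9) - 99 = (√21*16)*(-9) - 99 = (16*√21)*(-9) - 99 = -144*√21 - 99 = -99 - 144*√21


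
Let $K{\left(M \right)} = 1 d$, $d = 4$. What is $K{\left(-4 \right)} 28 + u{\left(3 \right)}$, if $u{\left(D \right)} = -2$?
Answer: $110$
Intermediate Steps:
$K{\left(M \right)} = 4$ ($K{\left(M \right)} = 1 \cdot 4 = 4$)
$K{\left(-4 \right)} 28 + u{\left(3 \right)} = 4 \cdot 28 - 2 = 112 - 2 = 110$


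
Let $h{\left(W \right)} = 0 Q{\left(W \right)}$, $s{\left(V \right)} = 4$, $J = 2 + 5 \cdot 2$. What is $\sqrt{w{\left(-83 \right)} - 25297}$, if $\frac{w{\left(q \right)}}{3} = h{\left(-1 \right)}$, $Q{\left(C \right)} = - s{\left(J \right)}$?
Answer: $i \sqrt{25297} \approx 159.05 i$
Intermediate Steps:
$J = 12$ ($J = 2 + 10 = 12$)
$Q{\left(C \right)} = -4$ ($Q{\left(C \right)} = \left(-1\right) 4 = -4$)
$h{\left(W \right)} = 0$ ($h{\left(W \right)} = 0 \left(-4\right) = 0$)
$w{\left(q \right)} = 0$ ($w{\left(q \right)} = 3 \cdot 0 = 0$)
$\sqrt{w{\left(-83 \right)} - 25297} = \sqrt{0 - 25297} = \sqrt{-25297} = i \sqrt{25297}$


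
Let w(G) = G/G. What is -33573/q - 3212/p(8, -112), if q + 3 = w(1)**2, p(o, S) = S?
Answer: 470825/28 ≈ 16815.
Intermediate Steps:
w(G) = 1
q = -2 (q = -3 + 1**2 = -3 + 1 = -2)
-33573/q - 3212/p(8, -112) = -33573/(-2) - 3212/(-112) = -33573*(-1/2) - 3212*(-1/112) = 33573/2 + 803/28 = 470825/28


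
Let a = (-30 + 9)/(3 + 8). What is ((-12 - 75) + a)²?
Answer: 956484/121 ≈ 7904.8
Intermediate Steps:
a = -21/11 ≈ -1.9091
((-12 - 75) + a)² = ((-12 - 75) - 21/11)² = (-87 - 21/11)² = (-978/11)² = 956484/121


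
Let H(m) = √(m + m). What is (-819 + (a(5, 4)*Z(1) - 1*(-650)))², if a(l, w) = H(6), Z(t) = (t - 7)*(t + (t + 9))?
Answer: 80833 + 44616*√3 ≈ 1.5811e+5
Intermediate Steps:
Z(t) = (-7 + t)*(9 + 2*t) (Z(t) = (-7 + t)*(t + (9 + t)) = (-7 + t)*(9 + 2*t))
H(m) = √2*√m (H(m) = √(2*m) = √2*√m)
a(l, w) = 2*√3 (a(l, w) = √2*√6 = 2*√3)
(-819 + (a(5, 4)*Z(1) - 1*(-650)))² = (-819 + ((2*√3)*(-63 - 5*1 + 2*1²) - 1*(-650)))² = (-819 + ((2*√3)*(-63 - 5 + 2*1) + 650))² = (-819 + ((2*√3)*(-63 - 5 + 2) + 650))² = (-819 + ((2*√3)*(-66) + 650))² = (-819 + (-132*√3 + 650))² = (-819 + (650 - 132*√3))² = (-169 - 132*√3)²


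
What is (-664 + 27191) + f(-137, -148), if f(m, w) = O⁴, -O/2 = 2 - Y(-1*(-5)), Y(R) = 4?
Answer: 26783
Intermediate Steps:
O = 4 (O = -2*(2 - 1*4) = -2*(2 - 4) = -2*(-2) = 4)
f(m, w) = 256 (f(m, w) = 4⁴ = 256)
(-664 + 27191) + f(-137, -148) = (-664 + 27191) + 256 = 26527 + 256 = 26783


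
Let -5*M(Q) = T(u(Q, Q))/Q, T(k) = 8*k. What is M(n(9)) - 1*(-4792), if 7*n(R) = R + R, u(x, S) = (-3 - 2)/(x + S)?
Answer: 388201/81 ≈ 4792.6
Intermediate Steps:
u(x, S) = -5/(S + x)
n(R) = 2*R/7 (n(R) = (R + R)/7 = (2*R)/7 = 2*R/7)
M(Q) = 4/Q**2 (M(Q) = -8*(-5/(Q + Q))/(5*Q) = -8*(-5*1/(2*Q))/(5*Q) = -8*(-5/(2*Q))/(5*Q) = -(-20/Q)/(5*Q) = -(-4)/Q**2 = 4/Q**2)
M(n(9)) - 1*(-4792) = 4/((2/7)*9)**2 - 1*(-4792) = 4/(18/7)**2 + 4792 = 4*(49/324) + 4792 = 49/81 + 4792 = 388201/81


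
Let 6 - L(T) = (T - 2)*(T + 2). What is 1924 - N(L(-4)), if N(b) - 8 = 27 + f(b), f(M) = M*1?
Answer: 1895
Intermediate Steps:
L(T) = 6 - (-2 + T)*(2 + T) (L(T) = 6 - (T - 2)*(T + 2) = 6 - (-2 + T)*(2 + T))
f(M) = M
N(b) = 35 + b (N(b) = 8 + (27 + b) = 35 + b)
1924 - N(L(-4)) = 1924 - (35 + (10 - 1*(-4)**2)) = 1924 - (35 + (10 - 1*16)) = 1924 - (35 + (10 - 16)) = 1924 - (35 - 6) = 1924 - 1*29 = 1924 - 29 = 1895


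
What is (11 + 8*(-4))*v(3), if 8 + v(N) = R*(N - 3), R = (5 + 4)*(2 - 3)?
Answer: 168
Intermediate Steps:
R = -9 (R = 9*(-1) = -9)
v(N) = 19 - 9*N (v(N) = -8 - 9*(N - 3) = -8 - 9*(-3 + N) = -8 + (27 - 9*N) = 19 - 9*N)
(11 + 8*(-4))*v(3) = (11 + 8*(-4))*(19 - 9*3) = (11 - 32)*(19 - 27) = -21*(-8) = 168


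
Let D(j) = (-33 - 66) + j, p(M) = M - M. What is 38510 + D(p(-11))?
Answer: 38411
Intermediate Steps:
p(M) = 0
D(j) = -99 + j
38510 + D(p(-11)) = 38510 + (-99 + 0) = 38510 - 99 = 38411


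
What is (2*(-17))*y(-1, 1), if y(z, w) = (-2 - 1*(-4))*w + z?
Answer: -34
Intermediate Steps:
y(z, w) = z + 2*w (y(z, w) = (-2 + 4)*w + z = 2*w + z = z + 2*w)
(2*(-17))*y(-1, 1) = (2*(-17))*(-1 + 2*1) = -34*(-1 + 2) = -34*1 = -34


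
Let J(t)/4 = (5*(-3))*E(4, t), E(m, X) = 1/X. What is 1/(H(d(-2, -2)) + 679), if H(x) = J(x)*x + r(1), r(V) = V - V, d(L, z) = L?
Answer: 1/619 ≈ 0.0016155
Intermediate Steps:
J(t) = -60/t (J(t) = 4*((5*(-3))/t) = 4*(-15/t) = -60/t)
r(V) = 0
H(x) = -60 (H(x) = (-60/x)*x + 0 = -60 + 0 = -60)
1/(H(d(-2, -2)) + 679) = 1/(-60 + 679) = 1/619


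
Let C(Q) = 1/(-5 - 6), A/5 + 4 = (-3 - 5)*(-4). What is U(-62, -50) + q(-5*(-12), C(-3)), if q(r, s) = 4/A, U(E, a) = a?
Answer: -1749/35 ≈ -49.971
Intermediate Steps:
A = 140 (A = -20 + 5*((-3 - 5)*(-4)) = -20 + 5*(-8*(-4)) = -20 + 5*32 = -20 + 160 = 140)
C(Q) = -1/11 (C(Q) = 1/(-11) = -1/11)
q(r, s) = 1/35 (q(r, s) = 4/140 = 4*(1/140) = 1/35)
U(-62, -50) + q(-5*(-12), C(-3)) = -50 + 1/35 = -1749/35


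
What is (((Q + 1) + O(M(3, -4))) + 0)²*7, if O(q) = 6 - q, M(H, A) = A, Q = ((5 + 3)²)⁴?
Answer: 1970327420666703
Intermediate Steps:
Q = 16777216 (Q = (8²)⁴ = 64⁴ = 16777216)
(((Q + 1) + O(M(3, -4))) + 0)²*7 = (((16777216 + 1) + (6 - 1*(-4))) + 0)²*7 = ((16777217 + (6 + 4)) + 0)²*7 = ((16777217 + 10) + 0)²*7 = (16777227 + 0)²*7 = 16777227²*7 = 281475345809529*7 = 1970327420666703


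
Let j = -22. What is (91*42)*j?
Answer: -84084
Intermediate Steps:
(91*42)*j = (91*42)*(-22) = 3822*(-22) = -84084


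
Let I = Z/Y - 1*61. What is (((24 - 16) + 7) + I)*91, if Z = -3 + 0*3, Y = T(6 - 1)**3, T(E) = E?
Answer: -523523/125 ≈ -4188.2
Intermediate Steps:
Y = 125 (Y = (6 - 1)**3 = 5**3 = 125)
Z = -3 (Z = -3 + 0 = -3)
I = -7628/125 (I = -3/125 - 1*61 = -3*1/125 - 61 = -3/125 - 61 = -7628/125 ≈ -61.024)
(((24 - 16) + 7) + I)*91 = (((24 - 16) + 7) - 7628/125)*91 = ((8 + 7) - 7628/125)*91 = (15 - 7628/125)*91 = -5753/125*91 = -523523/125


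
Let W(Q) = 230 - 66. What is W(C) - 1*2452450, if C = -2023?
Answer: -2452286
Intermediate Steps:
W(Q) = 164
W(C) - 1*2452450 = 164 - 1*2452450 = 164 - 2452450 = -2452286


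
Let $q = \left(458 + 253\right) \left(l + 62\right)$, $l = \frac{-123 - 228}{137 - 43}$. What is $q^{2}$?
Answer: $\frac{15164380857609}{8836} \approx 1.7162 \cdot 10^{9}$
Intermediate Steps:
$l = - \frac{351}{94} \approx -3.734$
$q = \frac{3894147}{94}$ ($q = \left(458 + 253\right) \left(- \frac{351}{94} + 62\right) = 711 \cdot \frac{5477}{94} = \frac{3894147}{94} \approx 41427.0$)
$q^{2} = \left(\frac{3894147}{94}\right)^{2} = \frac{15164380857609}{8836}$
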